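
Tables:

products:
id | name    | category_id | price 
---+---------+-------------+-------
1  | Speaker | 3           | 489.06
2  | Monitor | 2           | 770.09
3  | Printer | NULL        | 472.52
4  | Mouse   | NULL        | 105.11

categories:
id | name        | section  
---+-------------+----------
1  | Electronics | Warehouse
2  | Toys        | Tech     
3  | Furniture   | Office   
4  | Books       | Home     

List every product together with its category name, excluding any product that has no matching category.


INNER JOIN keeps only products rows whose category_id matches an id in categories. Walk through each product:
  - product 1 (Speaker): category_id=3 -> matches Furniture
  - product 2 (Monitor): category_id=2 -> matches Toys
  - product 3 (Printer): category_id=NULL, no match -> dropped
  - product 4 (Mouse): category_id=NULL, no match -> dropped
So 2 of 4 rows are dropped.

SQL:
SELECT a.name, b.name AS category
FROM products a
INNER JOIN categories b ON a.category_id = b.id

Result:
name    | category 
--------+----------
Speaker | Furniture
Monitor | Toys     


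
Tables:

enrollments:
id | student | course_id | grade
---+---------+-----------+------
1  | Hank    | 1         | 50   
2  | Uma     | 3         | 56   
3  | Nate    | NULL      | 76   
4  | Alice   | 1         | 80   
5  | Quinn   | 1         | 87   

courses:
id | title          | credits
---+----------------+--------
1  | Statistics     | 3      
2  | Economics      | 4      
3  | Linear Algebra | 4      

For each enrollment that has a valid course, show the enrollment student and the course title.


INNER JOIN keeps only enrollments rows whose course_id matches an id in courses. Walk through each enrollment:
  - enrollment 1 (Hank): course_id=1 -> matches Statistics
  - enrollment 2 (Uma): course_id=3 -> matches Linear Algebra
  - enrollment 3 (Nate): course_id=NULL, no match -> dropped
  - enrollment 4 (Alice): course_id=1 -> matches Statistics
  - enrollment 5 (Quinn): course_id=1 -> matches Statistics
So 1 of 5 rows is dropped.

SQL:
SELECT a.student, b.title AS course
FROM enrollments a
INNER JOIN courses b ON a.course_id = b.id

Result:
student | course        
--------+---------------
Hank    | Statistics    
Uma     | Linear Algebra
Alice   | Statistics    
Quinn   | Statistics    


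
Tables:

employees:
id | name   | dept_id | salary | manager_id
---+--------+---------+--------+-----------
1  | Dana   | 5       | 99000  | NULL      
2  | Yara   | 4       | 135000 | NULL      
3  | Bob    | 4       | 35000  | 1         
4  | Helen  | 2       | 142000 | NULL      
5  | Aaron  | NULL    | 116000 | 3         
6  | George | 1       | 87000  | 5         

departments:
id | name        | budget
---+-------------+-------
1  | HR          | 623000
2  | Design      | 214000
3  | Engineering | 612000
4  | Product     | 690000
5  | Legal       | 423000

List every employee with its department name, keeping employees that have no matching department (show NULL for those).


LEFT JOIN keeps every row from employees (the left table); where dept_id has no match in departments, the department columns become NULL. Walk through each employee:
  - employee 1 (Dana): dept_id=5 -> matches Legal
  - employee 2 (Yara): dept_id=4 -> matches Product
  - employee 3 (Bob): dept_id=4 -> matches Product
  - employee 4 (Helen): dept_id=2 -> matches Design
  - employee 5 (Aaron): dept_id=NULL, no match -> kept with NULL
  - employee 6 (George): dept_id=1 -> matches HR
All 6 rows appear; 1 has NULL department.

SQL:
SELECT a.name, b.name AS department
FROM employees a
LEFT JOIN departments b ON a.dept_id = b.id

Result:
name   | department
-------+-----------
Dana   | Legal     
Yara   | Product   
Bob    | Product   
Helen  | Design    
Aaron  | NULL      
George | HR        


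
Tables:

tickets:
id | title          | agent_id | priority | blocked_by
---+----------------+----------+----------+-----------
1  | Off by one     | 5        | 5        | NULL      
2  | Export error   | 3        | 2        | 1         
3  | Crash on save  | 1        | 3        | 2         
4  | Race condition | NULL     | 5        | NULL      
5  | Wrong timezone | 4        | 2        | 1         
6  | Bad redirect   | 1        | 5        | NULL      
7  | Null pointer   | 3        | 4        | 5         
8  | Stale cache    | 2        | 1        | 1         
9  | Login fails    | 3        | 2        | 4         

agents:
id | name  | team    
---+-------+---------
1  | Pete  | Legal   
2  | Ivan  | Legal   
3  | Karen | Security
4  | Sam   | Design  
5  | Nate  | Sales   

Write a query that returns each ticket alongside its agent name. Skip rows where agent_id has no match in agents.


INNER JOIN keeps only tickets rows whose agent_id matches an id in agents. Walk through each ticket:
  - ticket 1 (Off by one): agent_id=5 -> matches Nate
  - ticket 2 (Export error): agent_id=3 -> matches Karen
  - ticket 3 (Crash on save): agent_id=1 -> matches Pete
  - ticket 4 (Race condition): agent_id=NULL, no match -> dropped
  - ticket 5 (Wrong timezone): agent_id=4 -> matches Sam
  - ticket 6 (Bad redirect): agent_id=1 -> matches Pete
  - ticket 7 (Null pointer): agent_id=3 -> matches Karen
  - ticket 8 (Stale cache): agent_id=2 -> matches Ivan
  - ticket 9 (Login fails): agent_id=3 -> matches Karen
So 1 of 9 rows is dropped.

SQL:
SELECT a.title, b.name AS agent
FROM tickets a
INNER JOIN agents b ON a.agent_id = b.id

Result:
title          | agent
---------------+------
Off by one     | Nate 
Export error   | Karen
Crash on save  | Pete 
Wrong timezone | Sam  
Bad redirect   | Pete 
Null pointer   | Karen
Stale cache    | Ivan 
Login fails    | Karen


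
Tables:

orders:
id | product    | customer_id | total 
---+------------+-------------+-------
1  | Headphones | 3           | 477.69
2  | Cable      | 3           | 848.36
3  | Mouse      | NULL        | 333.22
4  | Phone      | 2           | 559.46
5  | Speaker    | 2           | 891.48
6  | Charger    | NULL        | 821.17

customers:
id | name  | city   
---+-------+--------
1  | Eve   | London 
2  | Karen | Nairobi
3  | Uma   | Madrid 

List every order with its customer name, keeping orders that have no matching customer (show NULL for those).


LEFT JOIN keeps every row from orders (the left table); where customer_id has no match in customers, the customer columns become NULL. Walk through each order:
  - order 1 (Headphones): customer_id=3 -> matches Uma
  - order 2 (Cable): customer_id=3 -> matches Uma
  - order 3 (Mouse): customer_id=NULL, no match -> kept with NULL
  - order 4 (Phone): customer_id=2 -> matches Karen
  - order 5 (Speaker): customer_id=2 -> matches Karen
  - order 6 (Charger): customer_id=NULL, no match -> kept with NULL
All 6 rows appear; 2 have NULL customer.

SQL:
SELECT a.product, b.name AS customer
FROM orders a
LEFT JOIN customers b ON a.customer_id = b.id

Result:
product    | customer
-----------+---------
Headphones | Uma     
Cable      | Uma     
Mouse      | NULL    
Phone      | Karen   
Speaker    | Karen   
Charger    | NULL    


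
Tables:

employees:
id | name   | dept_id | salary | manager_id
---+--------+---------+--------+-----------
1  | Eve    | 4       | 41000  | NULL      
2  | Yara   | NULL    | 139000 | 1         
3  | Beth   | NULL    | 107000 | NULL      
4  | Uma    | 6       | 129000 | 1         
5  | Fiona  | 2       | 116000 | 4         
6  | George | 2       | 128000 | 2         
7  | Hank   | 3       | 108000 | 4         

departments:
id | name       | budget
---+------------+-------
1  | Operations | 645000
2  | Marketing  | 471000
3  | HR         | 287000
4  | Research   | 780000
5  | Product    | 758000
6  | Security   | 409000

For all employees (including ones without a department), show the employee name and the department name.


LEFT JOIN keeps every row from employees (the left table); where dept_id has no match in departments, the department columns become NULL. Walk through each employee:
  - employee 1 (Eve): dept_id=4 -> matches Research
  - employee 2 (Yara): dept_id=NULL, no match -> kept with NULL
  - employee 3 (Beth): dept_id=NULL, no match -> kept with NULL
  - employee 4 (Uma): dept_id=6 -> matches Security
  - employee 5 (Fiona): dept_id=2 -> matches Marketing
  - employee 6 (George): dept_id=2 -> matches Marketing
  - employee 7 (Hank): dept_id=3 -> matches HR
All 7 rows appear; 2 have NULL department.

SQL:
SELECT a.name, b.name AS department
FROM employees a
LEFT JOIN departments b ON a.dept_id = b.id

Result:
name   | department
-------+-----------
Eve    | Research  
Yara   | NULL      
Beth   | NULL      
Uma    | Security  
Fiona  | Marketing 
George | Marketing 
Hank   | HR        


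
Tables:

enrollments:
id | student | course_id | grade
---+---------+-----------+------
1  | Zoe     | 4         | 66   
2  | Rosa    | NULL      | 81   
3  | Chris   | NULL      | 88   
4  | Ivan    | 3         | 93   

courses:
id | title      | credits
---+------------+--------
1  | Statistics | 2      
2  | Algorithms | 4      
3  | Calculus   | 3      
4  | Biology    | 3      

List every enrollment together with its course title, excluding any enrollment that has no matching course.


INNER JOIN keeps only enrollments rows whose course_id matches an id in courses. Walk through each enrollment:
  - enrollment 1 (Zoe): course_id=4 -> matches Biology
  - enrollment 2 (Rosa): course_id=NULL, no match -> dropped
  - enrollment 3 (Chris): course_id=NULL, no match -> dropped
  - enrollment 4 (Ivan): course_id=3 -> matches Calculus
So 2 of 4 rows are dropped.

SQL:
SELECT a.student, b.title AS course
FROM enrollments a
INNER JOIN courses b ON a.course_id = b.id

Result:
student | course  
--------+---------
Zoe     | Biology 
Ivan    | Calculus


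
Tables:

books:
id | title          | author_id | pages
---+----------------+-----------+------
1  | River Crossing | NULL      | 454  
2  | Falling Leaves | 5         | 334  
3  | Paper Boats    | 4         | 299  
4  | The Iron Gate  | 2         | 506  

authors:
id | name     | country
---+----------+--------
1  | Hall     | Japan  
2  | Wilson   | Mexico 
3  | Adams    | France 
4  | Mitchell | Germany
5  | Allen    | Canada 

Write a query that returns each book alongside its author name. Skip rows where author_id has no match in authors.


INNER JOIN keeps only books rows whose author_id matches an id in authors. Walk through each book:
  - book 1 (River Crossing): author_id=NULL, no match -> dropped
  - book 2 (Falling Leaves): author_id=5 -> matches Allen
  - book 3 (Paper Boats): author_id=4 -> matches Mitchell
  - book 4 (The Iron Gate): author_id=2 -> matches Wilson
So 1 of 4 rows is dropped.

SQL:
SELECT a.title, b.name AS author
FROM books a
INNER JOIN authors b ON a.author_id = b.id

Result:
title          | author  
---------------+---------
Falling Leaves | Allen   
Paper Boats    | Mitchell
The Iron Gate  | Wilson  


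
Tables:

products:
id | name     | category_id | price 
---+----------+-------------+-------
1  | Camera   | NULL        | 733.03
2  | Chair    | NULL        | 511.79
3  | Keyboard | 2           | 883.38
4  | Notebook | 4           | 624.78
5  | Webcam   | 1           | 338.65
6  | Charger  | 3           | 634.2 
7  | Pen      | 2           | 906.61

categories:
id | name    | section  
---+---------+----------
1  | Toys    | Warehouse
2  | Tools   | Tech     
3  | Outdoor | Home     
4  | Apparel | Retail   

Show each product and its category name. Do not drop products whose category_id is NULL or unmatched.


LEFT JOIN keeps every row from products (the left table); where category_id has no match in categories, the category columns become NULL. Walk through each product:
  - product 1 (Camera): category_id=NULL, no match -> kept with NULL
  - product 2 (Chair): category_id=NULL, no match -> kept with NULL
  - product 3 (Keyboard): category_id=2 -> matches Tools
  - product 4 (Notebook): category_id=4 -> matches Apparel
  - product 5 (Webcam): category_id=1 -> matches Toys
  - product 6 (Charger): category_id=3 -> matches Outdoor
  - product 7 (Pen): category_id=2 -> matches Tools
All 7 rows appear; 2 have NULL category.

SQL:
SELECT a.name, b.name AS category
FROM products a
LEFT JOIN categories b ON a.category_id = b.id

Result:
name     | category
---------+---------
Camera   | NULL    
Chair    | NULL    
Keyboard | Tools   
Notebook | Apparel 
Webcam   | Toys    
Charger  | Outdoor 
Pen      | Tools   


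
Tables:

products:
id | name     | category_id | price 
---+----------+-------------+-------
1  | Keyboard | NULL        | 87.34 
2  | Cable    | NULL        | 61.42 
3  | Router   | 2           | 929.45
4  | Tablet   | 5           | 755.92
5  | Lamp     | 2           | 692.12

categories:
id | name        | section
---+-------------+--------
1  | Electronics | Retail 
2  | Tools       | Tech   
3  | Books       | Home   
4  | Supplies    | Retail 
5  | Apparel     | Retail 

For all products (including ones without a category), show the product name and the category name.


LEFT JOIN keeps every row from products (the left table); where category_id has no match in categories, the category columns become NULL. Walk through each product:
  - product 1 (Keyboard): category_id=NULL, no match -> kept with NULL
  - product 2 (Cable): category_id=NULL, no match -> kept with NULL
  - product 3 (Router): category_id=2 -> matches Tools
  - product 4 (Tablet): category_id=5 -> matches Apparel
  - product 5 (Lamp): category_id=2 -> matches Tools
All 5 rows appear; 2 have NULL category.

SQL:
SELECT a.name, b.name AS category
FROM products a
LEFT JOIN categories b ON a.category_id = b.id

Result:
name     | category
---------+---------
Keyboard | NULL    
Cable    | NULL    
Router   | Tools   
Tablet   | Apparel 
Lamp     | Tools   


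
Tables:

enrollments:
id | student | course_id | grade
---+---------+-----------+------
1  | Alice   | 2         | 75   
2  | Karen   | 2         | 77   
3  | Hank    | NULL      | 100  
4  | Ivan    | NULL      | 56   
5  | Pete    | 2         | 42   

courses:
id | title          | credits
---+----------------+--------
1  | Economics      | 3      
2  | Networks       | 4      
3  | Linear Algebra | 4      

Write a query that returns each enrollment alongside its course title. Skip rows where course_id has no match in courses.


INNER JOIN keeps only enrollments rows whose course_id matches an id in courses. Walk through each enrollment:
  - enrollment 1 (Alice): course_id=2 -> matches Networks
  - enrollment 2 (Karen): course_id=2 -> matches Networks
  - enrollment 3 (Hank): course_id=NULL, no match -> dropped
  - enrollment 4 (Ivan): course_id=NULL, no match -> dropped
  - enrollment 5 (Pete): course_id=2 -> matches Networks
So 2 of 5 rows are dropped.

SQL:
SELECT a.student, b.title AS course
FROM enrollments a
INNER JOIN courses b ON a.course_id = b.id

Result:
student | course  
--------+---------
Alice   | Networks
Karen   | Networks
Pete    | Networks


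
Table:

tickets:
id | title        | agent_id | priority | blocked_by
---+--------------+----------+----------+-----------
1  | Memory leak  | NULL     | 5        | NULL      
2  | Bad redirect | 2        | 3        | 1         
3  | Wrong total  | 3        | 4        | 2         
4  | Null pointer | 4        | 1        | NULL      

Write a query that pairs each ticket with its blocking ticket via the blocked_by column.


This is a self-join: tickets is joined to a second copy of itself, matching each row's blocked_by to another row's id. Use LEFT JOIN so rows with blocked_by=NULL are kept.
  - ticket 1 (Memory leak): blocked_by=NULL -> NULL
  - ticket 2 (Bad redirect): blocked_by=1 -> Memory leak
  - ticket 3 (Wrong total): blocked_by=2 -> Bad redirect
  - ticket 4 (Null pointer): blocked_by=NULL -> NULL

SQL:
SELECT a.title AS item, b.title AS blocked_by
FROM tickets a
LEFT JOIN tickets b ON a.blocked_by = b.id

Result:
item         | blocked_by  
-------------+-------------
Memory leak  | NULL        
Bad redirect | Memory leak 
Wrong total  | Bad redirect
Null pointer | NULL        


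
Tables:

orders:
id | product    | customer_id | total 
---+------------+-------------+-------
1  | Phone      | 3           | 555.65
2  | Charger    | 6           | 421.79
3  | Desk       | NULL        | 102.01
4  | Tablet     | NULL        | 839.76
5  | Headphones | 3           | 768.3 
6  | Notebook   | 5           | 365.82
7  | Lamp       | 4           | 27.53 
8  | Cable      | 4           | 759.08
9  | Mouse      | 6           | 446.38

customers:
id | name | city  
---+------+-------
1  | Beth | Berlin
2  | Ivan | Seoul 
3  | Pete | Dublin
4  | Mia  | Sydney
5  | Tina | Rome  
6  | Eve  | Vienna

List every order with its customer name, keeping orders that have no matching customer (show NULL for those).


LEFT JOIN keeps every row from orders (the left table); where customer_id has no match in customers, the customer columns become NULL. Walk through each order:
  - order 1 (Phone): customer_id=3 -> matches Pete
  - order 2 (Charger): customer_id=6 -> matches Eve
  - order 3 (Desk): customer_id=NULL, no match -> kept with NULL
  - order 4 (Tablet): customer_id=NULL, no match -> kept with NULL
  - order 5 (Headphones): customer_id=3 -> matches Pete
  - order 6 (Notebook): customer_id=5 -> matches Tina
  - order 7 (Lamp): customer_id=4 -> matches Mia
  - order 8 (Cable): customer_id=4 -> matches Mia
  - order 9 (Mouse): customer_id=6 -> matches Eve
All 9 rows appear; 2 have NULL customer.

SQL:
SELECT a.product, b.name AS customer
FROM orders a
LEFT JOIN customers b ON a.customer_id = b.id

Result:
product    | customer
-----------+---------
Phone      | Pete    
Charger    | Eve     
Desk       | NULL    
Tablet     | NULL    
Headphones | Pete    
Notebook   | Tina    
Lamp       | Mia     
Cable      | Mia     
Mouse      | Eve     


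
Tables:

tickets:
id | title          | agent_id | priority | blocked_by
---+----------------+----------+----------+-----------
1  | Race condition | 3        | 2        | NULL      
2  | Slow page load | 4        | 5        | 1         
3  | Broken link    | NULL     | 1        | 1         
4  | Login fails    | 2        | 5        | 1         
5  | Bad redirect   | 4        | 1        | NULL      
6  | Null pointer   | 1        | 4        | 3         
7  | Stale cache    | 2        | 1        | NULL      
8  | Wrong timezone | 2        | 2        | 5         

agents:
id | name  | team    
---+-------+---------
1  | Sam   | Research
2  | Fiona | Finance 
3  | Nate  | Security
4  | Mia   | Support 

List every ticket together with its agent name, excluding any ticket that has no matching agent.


INNER JOIN keeps only tickets rows whose agent_id matches an id in agents. Walk through each ticket:
  - ticket 1 (Race condition): agent_id=3 -> matches Nate
  - ticket 2 (Slow page load): agent_id=4 -> matches Mia
  - ticket 3 (Broken link): agent_id=NULL, no match -> dropped
  - ticket 4 (Login fails): agent_id=2 -> matches Fiona
  - ticket 5 (Bad redirect): agent_id=4 -> matches Mia
  - ticket 6 (Null pointer): agent_id=1 -> matches Sam
  - ticket 7 (Stale cache): agent_id=2 -> matches Fiona
  - ticket 8 (Wrong timezone): agent_id=2 -> matches Fiona
So 1 of 8 rows is dropped.

SQL:
SELECT a.title, b.name AS agent
FROM tickets a
INNER JOIN agents b ON a.agent_id = b.id

Result:
title          | agent
---------------+------
Race condition | Nate 
Slow page load | Mia  
Login fails    | Fiona
Bad redirect   | Mia  
Null pointer   | Sam  
Stale cache    | Fiona
Wrong timezone | Fiona


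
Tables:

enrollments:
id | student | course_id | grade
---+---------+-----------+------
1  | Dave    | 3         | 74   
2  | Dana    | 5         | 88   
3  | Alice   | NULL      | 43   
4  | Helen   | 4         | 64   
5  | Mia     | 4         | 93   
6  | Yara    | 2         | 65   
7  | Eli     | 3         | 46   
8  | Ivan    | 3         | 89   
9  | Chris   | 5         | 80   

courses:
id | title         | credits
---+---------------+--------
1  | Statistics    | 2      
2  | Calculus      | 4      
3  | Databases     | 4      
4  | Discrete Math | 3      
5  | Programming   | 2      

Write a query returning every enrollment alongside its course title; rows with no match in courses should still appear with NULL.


LEFT JOIN keeps every row from enrollments (the left table); where course_id has no match in courses, the course columns become NULL. Walk through each enrollment:
  - enrollment 1 (Dave): course_id=3 -> matches Databases
  - enrollment 2 (Dana): course_id=5 -> matches Programming
  - enrollment 3 (Alice): course_id=NULL, no match -> kept with NULL
  - enrollment 4 (Helen): course_id=4 -> matches Discrete Math
  - enrollment 5 (Mia): course_id=4 -> matches Discrete Math
  - enrollment 6 (Yara): course_id=2 -> matches Calculus
  - enrollment 7 (Eli): course_id=3 -> matches Databases
  - enrollment 8 (Ivan): course_id=3 -> matches Databases
  - enrollment 9 (Chris): course_id=5 -> matches Programming
All 9 rows appear; 1 has NULL course.

SQL:
SELECT a.student, b.title AS course
FROM enrollments a
LEFT JOIN courses b ON a.course_id = b.id

Result:
student | course       
--------+--------------
Dave    | Databases    
Dana    | Programming  
Alice   | NULL         
Helen   | Discrete Math
Mia     | Discrete Math
Yara    | Calculus     
Eli     | Databases    
Ivan    | Databases    
Chris   | Programming  


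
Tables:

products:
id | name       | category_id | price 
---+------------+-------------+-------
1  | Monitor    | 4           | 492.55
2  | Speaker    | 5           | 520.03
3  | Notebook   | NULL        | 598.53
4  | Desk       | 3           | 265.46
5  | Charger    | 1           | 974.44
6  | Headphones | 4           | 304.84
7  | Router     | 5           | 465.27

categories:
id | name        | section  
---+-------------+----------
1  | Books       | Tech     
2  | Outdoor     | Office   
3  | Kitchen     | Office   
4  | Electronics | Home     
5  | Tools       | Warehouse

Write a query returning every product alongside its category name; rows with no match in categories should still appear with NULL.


LEFT JOIN keeps every row from products (the left table); where category_id has no match in categories, the category columns become NULL. Walk through each product:
  - product 1 (Monitor): category_id=4 -> matches Electronics
  - product 2 (Speaker): category_id=5 -> matches Tools
  - product 3 (Notebook): category_id=NULL, no match -> kept with NULL
  - product 4 (Desk): category_id=3 -> matches Kitchen
  - product 5 (Charger): category_id=1 -> matches Books
  - product 6 (Headphones): category_id=4 -> matches Electronics
  - product 7 (Router): category_id=5 -> matches Tools
All 7 rows appear; 1 has NULL category.

SQL:
SELECT a.name, b.name AS category
FROM products a
LEFT JOIN categories b ON a.category_id = b.id

Result:
name       | category   
-----------+------------
Monitor    | Electronics
Speaker    | Tools      
Notebook   | NULL       
Desk       | Kitchen    
Charger    | Books      
Headphones | Electronics
Router     | Tools      


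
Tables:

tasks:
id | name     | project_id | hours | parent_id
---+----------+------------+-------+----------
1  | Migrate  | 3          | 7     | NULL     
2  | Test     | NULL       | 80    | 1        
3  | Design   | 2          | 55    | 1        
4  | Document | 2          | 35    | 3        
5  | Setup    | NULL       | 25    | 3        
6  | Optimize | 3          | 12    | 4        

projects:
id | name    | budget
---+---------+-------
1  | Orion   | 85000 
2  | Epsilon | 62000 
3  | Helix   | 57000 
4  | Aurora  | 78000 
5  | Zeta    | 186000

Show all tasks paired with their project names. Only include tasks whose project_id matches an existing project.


INNER JOIN keeps only tasks rows whose project_id matches an id in projects. Walk through each task:
  - task 1 (Migrate): project_id=3 -> matches Helix
  - task 2 (Test): project_id=NULL, no match -> dropped
  - task 3 (Design): project_id=2 -> matches Epsilon
  - task 4 (Document): project_id=2 -> matches Epsilon
  - task 5 (Setup): project_id=NULL, no match -> dropped
  - task 6 (Optimize): project_id=3 -> matches Helix
So 2 of 6 rows are dropped.

SQL:
SELECT a.name, b.name AS project
FROM tasks a
INNER JOIN projects b ON a.project_id = b.id

Result:
name     | project
---------+--------
Migrate  | Helix  
Design   | Epsilon
Document | Epsilon
Optimize | Helix  


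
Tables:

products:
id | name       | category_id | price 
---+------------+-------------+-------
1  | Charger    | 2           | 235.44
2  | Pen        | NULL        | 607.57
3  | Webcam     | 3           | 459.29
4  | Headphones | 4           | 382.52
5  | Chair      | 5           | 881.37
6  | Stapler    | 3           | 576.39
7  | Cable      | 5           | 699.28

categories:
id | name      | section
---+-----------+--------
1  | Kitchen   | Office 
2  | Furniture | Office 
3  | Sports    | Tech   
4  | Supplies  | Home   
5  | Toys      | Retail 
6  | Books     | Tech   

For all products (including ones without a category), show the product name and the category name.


LEFT JOIN keeps every row from products (the left table); where category_id has no match in categories, the category columns become NULL. Walk through each product:
  - product 1 (Charger): category_id=2 -> matches Furniture
  - product 2 (Pen): category_id=NULL, no match -> kept with NULL
  - product 3 (Webcam): category_id=3 -> matches Sports
  - product 4 (Headphones): category_id=4 -> matches Supplies
  - product 5 (Chair): category_id=5 -> matches Toys
  - product 6 (Stapler): category_id=3 -> matches Sports
  - product 7 (Cable): category_id=5 -> matches Toys
All 7 rows appear; 1 has NULL category.

SQL:
SELECT a.name, b.name AS category
FROM products a
LEFT JOIN categories b ON a.category_id = b.id

Result:
name       | category 
-----------+----------
Charger    | Furniture
Pen        | NULL     
Webcam     | Sports   
Headphones | Supplies 
Chair      | Toys     
Stapler    | Sports   
Cable      | Toys     


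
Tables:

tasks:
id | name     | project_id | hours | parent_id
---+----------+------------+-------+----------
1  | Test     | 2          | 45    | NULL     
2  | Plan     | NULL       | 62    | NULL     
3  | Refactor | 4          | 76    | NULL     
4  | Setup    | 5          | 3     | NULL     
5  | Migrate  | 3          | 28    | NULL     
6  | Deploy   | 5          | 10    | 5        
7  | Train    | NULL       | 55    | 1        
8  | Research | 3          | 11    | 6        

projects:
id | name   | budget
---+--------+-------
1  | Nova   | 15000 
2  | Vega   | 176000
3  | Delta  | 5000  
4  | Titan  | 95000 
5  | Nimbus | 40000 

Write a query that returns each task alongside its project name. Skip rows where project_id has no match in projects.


INNER JOIN keeps only tasks rows whose project_id matches an id in projects. Walk through each task:
  - task 1 (Test): project_id=2 -> matches Vega
  - task 2 (Plan): project_id=NULL, no match -> dropped
  - task 3 (Refactor): project_id=4 -> matches Titan
  - task 4 (Setup): project_id=5 -> matches Nimbus
  - task 5 (Migrate): project_id=3 -> matches Delta
  - task 6 (Deploy): project_id=5 -> matches Nimbus
  - task 7 (Train): project_id=NULL, no match -> dropped
  - task 8 (Research): project_id=3 -> matches Delta
So 2 of 8 rows are dropped.

SQL:
SELECT a.name, b.name AS project
FROM tasks a
INNER JOIN projects b ON a.project_id = b.id

Result:
name     | project
---------+--------
Test     | Vega   
Refactor | Titan  
Setup    | Nimbus 
Migrate  | Delta  
Deploy   | Nimbus 
Research | Delta  


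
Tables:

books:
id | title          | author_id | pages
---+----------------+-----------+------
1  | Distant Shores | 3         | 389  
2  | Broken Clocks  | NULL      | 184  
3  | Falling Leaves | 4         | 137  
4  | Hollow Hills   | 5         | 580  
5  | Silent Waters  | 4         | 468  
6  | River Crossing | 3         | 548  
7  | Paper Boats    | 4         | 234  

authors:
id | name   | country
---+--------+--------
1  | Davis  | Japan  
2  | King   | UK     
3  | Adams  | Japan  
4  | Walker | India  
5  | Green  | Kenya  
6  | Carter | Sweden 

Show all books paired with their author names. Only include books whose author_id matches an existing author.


INNER JOIN keeps only books rows whose author_id matches an id in authors. Walk through each book:
  - book 1 (Distant Shores): author_id=3 -> matches Adams
  - book 2 (Broken Clocks): author_id=NULL, no match -> dropped
  - book 3 (Falling Leaves): author_id=4 -> matches Walker
  - book 4 (Hollow Hills): author_id=5 -> matches Green
  - book 5 (Silent Waters): author_id=4 -> matches Walker
  - book 6 (River Crossing): author_id=3 -> matches Adams
  - book 7 (Paper Boats): author_id=4 -> matches Walker
So 1 of 7 rows is dropped.

SQL:
SELECT a.title, b.name AS author
FROM books a
INNER JOIN authors b ON a.author_id = b.id

Result:
title          | author
---------------+-------
Distant Shores | Adams 
Falling Leaves | Walker
Hollow Hills   | Green 
Silent Waters  | Walker
River Crossing | Adams 
Paper Boats    | Walker


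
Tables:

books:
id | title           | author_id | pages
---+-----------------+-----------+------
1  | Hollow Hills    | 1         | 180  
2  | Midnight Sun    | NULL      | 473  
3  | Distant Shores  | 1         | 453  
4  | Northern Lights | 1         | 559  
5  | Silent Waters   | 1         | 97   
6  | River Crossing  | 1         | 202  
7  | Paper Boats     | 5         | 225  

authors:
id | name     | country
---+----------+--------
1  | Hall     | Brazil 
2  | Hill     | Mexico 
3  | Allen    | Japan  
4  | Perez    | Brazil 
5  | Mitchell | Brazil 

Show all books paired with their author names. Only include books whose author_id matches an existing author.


INNER JOIN keeps only books rows whose author_id matches an id in authors. Walk through each book:
  - book 1 (Hollow Hills): author_id=1 -> matches Hall
  - book 2 (Midnight Sun): author_id=NULL, no match -> dropped
  - book 3 (Distant Shores): author_id=1 -> matches Hall
  - book 4 (Northern Lights): author_id=1 -> matches Hall
  - book 5 (Silent Waters): author_id=1 -> matches Hall
  - book 6 (River Crossing): author_id=1 -> matches Hall
  - book 7 (Paper Boats): author_id=5 -> matches Mitchell
So 1 of 7 rows is dropped.

SQL:
SELECT a.title, b.name AS author
FROM books a
INNER JOIN authors b ON a.author_id = b.id

Result:
title           | author  
----------------+---------
Hollow Hills    | Hall    
Distant Shores  | Hall    
Northern Lights | Hall    
Silent Waters   | Hall    
River Crossing  | Hall    
Paper Boats     | Mitchell


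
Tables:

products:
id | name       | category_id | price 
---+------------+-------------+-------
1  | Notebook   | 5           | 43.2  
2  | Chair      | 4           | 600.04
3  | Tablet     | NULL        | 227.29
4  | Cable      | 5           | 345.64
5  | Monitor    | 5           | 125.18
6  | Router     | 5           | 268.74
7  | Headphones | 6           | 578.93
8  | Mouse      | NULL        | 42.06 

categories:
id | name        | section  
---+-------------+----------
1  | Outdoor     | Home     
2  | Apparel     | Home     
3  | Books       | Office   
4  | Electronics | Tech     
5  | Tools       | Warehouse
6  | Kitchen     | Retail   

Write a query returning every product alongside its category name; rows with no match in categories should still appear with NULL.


LEFT JOIN keeps every row from products (the left table); where category_id has no match in categories, the category columns become NULL. Walk through each product:
  - product 1 (Notebook): category_id=5 -> matches Tools
  - product 2 (Chair): category_id=4 -> matches Electronics
  - product 3 (Tablet): category_id=NULL, no match -> kept with NULL
  - product 4 (Cable): category_id=5 -> matches Tools
  - product 5 (Monitor): category_id=5 -> matches Tools
  - product 6 (Router): category_id=5 -> matches Tools
  - product 7 (Headphones): category_id=6 -> matches Kitchen
  - product 8 (Mouse): category_id=NULL, no match -> kept with NULL
All 8 rows appear; 2 have NULL category.

SQL:
SELECT a.name, b.name AS category
FROM products a
LEFT JOIN categories b ON a.category_id = b.id

Result:
name       | category   
-----------+------------
Notebook   | Tools      
Chair      | Electronics
Tablet     | NULL       
Cable      | Tools      
Monitor    | Tools      
Router     | Tools      
Headphones | Kitchen    
Mouse      | NULL       


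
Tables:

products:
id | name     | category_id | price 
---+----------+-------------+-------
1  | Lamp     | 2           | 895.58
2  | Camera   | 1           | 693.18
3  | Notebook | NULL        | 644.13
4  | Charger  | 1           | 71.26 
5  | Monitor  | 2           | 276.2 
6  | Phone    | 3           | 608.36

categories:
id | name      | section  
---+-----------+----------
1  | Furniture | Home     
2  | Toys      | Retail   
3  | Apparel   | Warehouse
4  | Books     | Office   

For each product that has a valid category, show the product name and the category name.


INNER JOIN keeps only products rows whose category_id matches an id in categories. Walk through each product:
  - product 1 (Lamp): category_id=2 -> matches Toys
  - product 2 (Camera): category_id=1 -> matches Furniture
  - product 3 (Notebook): category_id=NULL, no match -> dropped
  - product 4 (Charger): category_id=1 -> matches Furniture
  - product 5 (Monitor): category_id=2 -> matches Toys
  - product 6 (Phone): category_id=3 -> matches Apparel
So 1 of 6 rows is dropped.

SQL:
SELECT a.name, b.name AS category
FROM products a
INNER JOIN categories b ON a.category_id = b.id

Result:
name    | category 
--------+----------
Lamp    | Toys     
Camera  | Furniture
Charger | Furniture
Monitor | Toys     
Phone   | Apparel  


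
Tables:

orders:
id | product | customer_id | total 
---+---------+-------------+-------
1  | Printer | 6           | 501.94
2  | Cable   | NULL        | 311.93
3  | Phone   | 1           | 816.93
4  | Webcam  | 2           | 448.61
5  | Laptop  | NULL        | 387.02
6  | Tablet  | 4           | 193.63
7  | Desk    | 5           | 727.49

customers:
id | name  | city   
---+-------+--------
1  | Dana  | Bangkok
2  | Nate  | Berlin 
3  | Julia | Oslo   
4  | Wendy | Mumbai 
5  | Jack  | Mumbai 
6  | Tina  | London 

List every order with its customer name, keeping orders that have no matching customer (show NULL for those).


LEFT JOIN keeps every row from orders (the left table); where customer_id has no match in customers, the customer columns become NULL. Walk through each order:
  - order 1 (Printer): customer_id=6 -> matches Tina
  - order 2 (Cable): customer_id=NULL, no match -> kept with NULL
  - order 3 (Phone): customer_id=1 -> matches Dana
  - order 4 (Webcam): customer_id=2 -> matches Nate
  - order 5 (Laptop): customer_id=NULL, no match -> kept with NULL
  - order 6 (Tablet): customer_id=4 -> matches Wendy
  - order 7 (Desk): customer_id=5 -> matches Jack
All 7 rows appear; 2 have NULL customer.

SQL:
SELECT a.product, b.name AS customer
FROM orders a
LEFT JOIN customers b ON a.customer_id = b.id

Result:
product | customer
--------+---------
Printer | Tina    
Cable   | NULL    
Phone   | Dana    
Webcam  | Nate    
Laptop  | NULL    
Tablet  | Wendy   
Desk    | Jack    


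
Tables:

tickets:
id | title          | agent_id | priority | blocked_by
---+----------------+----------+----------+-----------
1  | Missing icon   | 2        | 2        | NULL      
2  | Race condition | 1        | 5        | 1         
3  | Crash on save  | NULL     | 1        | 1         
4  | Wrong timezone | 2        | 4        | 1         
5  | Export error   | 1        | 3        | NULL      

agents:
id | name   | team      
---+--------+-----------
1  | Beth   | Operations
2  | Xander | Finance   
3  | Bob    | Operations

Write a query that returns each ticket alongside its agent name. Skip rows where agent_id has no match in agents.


INNER JOIN keeps only tickets rows whose agent_id matches an id in agents. Walk through each ticket:
  - ticket 1 (Missing icon): agent_id=2 -> matches Xander
  - ticket 2 (Race condition): agent_id=1 -> matches Beth
  - ticket 3 (Crash on save): agent_id=NULL, no match -> dropped
  - ticket 4 (Wrong timezone): agent_id=2 -> matches Xander
  - ticket 5 (Export error): agent_id=1 -> matches Beth
So 1 of 5 rows is dropped.

SQL:
SELECT a.title, b.name AS agent
FROM tickets a
INNER JOIN agents b ON a.agent_id = b.id

Result:
title          | agent 
---------------+-------
Missing icon   | Xander
Race condition | Beth  
Wrong timezone | Xander
Export error   | Beth  


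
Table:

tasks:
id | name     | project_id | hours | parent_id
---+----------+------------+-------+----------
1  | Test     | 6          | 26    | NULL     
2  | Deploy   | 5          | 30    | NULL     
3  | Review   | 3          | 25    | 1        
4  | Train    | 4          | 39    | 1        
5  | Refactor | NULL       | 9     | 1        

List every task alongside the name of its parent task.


This is a self-join: tasks is joined to a second copy of itself, matching each row's parent_id to another row's id. Use LEFT JOIN so rows with parent_id=NULL are kept.
  - task 1 (Test): parent_id=NULL -> NULL
  - task 2 (Deploy): parent_id=NULL -> NULL
  - task 3 (Review): parent_id=1 -> Test
  - task 4 (Train): parent_id=1 -> Test
  - task 5 (Refactor): parent_id=1 -> Test

SQL:
SELECT a.name AS item, b.name AS parent
FROM tasks a
LEFT JOIN tasks b ON a.parent_id = b.id

Result:
item     | parent
---------+-------
Test     | NULL  
Deploy   | NULL  
Review   | Test  
Train    | Test  
Refactor | Test  


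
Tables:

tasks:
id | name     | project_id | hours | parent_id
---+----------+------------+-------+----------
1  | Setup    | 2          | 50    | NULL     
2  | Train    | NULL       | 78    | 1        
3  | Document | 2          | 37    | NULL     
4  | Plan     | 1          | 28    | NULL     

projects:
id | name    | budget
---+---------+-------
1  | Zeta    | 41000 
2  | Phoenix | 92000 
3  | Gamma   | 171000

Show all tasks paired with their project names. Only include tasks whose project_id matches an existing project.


INNER JOIN keeps only tasks rows whose project_id matches an id in projects. Walk through each task:
  - task 1 (Setup): project_id=2 -> matches Phoenix
  - task 2 (Train): project_id=NULL, no match -> dropped
  - task 3 (Document): project_id=2 -> matches Phoenix
  - task 4 (Plan): project_id=1 -> matches Zeta
So 1 of 4 rows is dropped.

SQL:
SELECT a.name, b.name AS project
FROM tasks a
INNER JOIN projects b ON a.project_id = b.id

Result:
name     | project
---------+--------
Setup    | Phoenix
Document | Phoenix
Plan     | Zeta   


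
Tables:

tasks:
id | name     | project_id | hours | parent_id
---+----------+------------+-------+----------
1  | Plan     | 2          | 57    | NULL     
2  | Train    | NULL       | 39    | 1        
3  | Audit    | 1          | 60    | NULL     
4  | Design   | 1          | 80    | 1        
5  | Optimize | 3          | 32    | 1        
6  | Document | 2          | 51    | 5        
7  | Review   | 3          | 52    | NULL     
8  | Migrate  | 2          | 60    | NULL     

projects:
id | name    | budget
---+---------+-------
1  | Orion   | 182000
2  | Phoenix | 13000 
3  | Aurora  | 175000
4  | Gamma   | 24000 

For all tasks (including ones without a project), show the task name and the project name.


LEFT JOIN keeps every row from tasks (the left table); where project_id has no match in projects, the project columns become NULL. Walk through each task:
  - task 1 (Plan): project_id=2 -> matches Phoenix
  - task 2 (Train): project_id=NULL, no match -> kept with NULL
  - task 3 (Audit): project_id=1 -> matches Orion
  - task 4 (Design): project_id=1 -> matches Orion
  - task 5 (Optimize): project_id=3 -> matches Aurora
  - task 6 (Document): project_id=2 -> matches Phoenix
  - task 7 (Review): project_id=3 -> matches Aurora
  - task 8 (Migrate): project_id=2 -> matches Phoenix
All 8 rows appear; 1 has NULL project.

SQL:
SELECT a.name, b.name AS project
FROM tasks a
LEFT JOIN projects b ON a.project_id = b.id

Result:
name     | project
---------+--------
Plan     | Phoenix
Train    | NULL   
Audit    | Orion  
Design   | Orion  
Optimize | Aurora 
Document | Phoenix
Review   | Aurora 
Migrate  | Phoenix


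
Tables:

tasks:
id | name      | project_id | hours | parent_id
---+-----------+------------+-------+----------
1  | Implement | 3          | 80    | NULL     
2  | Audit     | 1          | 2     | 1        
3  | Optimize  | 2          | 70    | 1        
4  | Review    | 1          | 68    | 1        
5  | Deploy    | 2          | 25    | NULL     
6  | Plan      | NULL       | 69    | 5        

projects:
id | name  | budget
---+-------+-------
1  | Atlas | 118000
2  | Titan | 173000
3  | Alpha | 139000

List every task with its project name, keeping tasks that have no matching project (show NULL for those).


LEFT JOIN keeps every row from tasks (the left table); where project_id has no match in projects, the project columns become NULL. Walk through each task:
  - task 1 (Implement): project_id=3 -> matches Alpha
  - task 2 (Audit): project_id=1 -> matches Atlas
  - task 3 (Optimize): project_id=2 -> matches Titan
  - task 4 (Review): project_id=1 -> matches Atlas
  - task 5 (Deploy): project_id=2 -> matches Titan
  - task 6 (Plan): project_id=NULL, no match -> kept with NULL
All 6 rows appear; 1 has NULL project.

SQL:
SELECT a.name, b.name AS project
FROM tasks a
LEFT JOIN projects b ON a.project_id = b.id

Result:
name      | project
----------+--------
Implement | Alpha  
Audit     | Atlas  
Optimize  | Titan  
Review    | Atlas  
Deploy    | Titan  
Plan      | NULL   
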